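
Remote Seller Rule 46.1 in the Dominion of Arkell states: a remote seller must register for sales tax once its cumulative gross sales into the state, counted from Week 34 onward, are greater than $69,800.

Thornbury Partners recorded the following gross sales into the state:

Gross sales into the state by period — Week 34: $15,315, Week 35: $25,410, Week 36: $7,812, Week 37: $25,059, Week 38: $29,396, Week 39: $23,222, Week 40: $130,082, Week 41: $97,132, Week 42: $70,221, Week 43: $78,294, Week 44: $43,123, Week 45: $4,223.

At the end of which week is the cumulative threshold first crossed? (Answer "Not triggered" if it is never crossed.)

Week 37

Through Week 34: $15,315
Through Week 35: $40,725
Through Week 36: $48,537
Through Week 37: $73,596 ← exceeds threshold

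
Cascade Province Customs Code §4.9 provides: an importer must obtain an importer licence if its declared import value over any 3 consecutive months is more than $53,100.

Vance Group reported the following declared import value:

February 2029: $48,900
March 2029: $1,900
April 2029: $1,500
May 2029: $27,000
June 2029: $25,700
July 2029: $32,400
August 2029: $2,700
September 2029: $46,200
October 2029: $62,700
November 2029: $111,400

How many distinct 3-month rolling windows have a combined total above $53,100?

6

February 2029–April 2029: $48,900 + $1,900 + $1,500 = $52,300 (under)
March 2029–May 2029: $1,900 + $1,500 + $27,000 = $30,400 (under)
April 2029–June 2029: $1,500 + $27,000 + $25,700 = $54,200 (over)
May 2029–July 2029: $27,000 + $25,700 + $32,400 = $85,100 (over)
June 2029–August 2029: $25,700 + $32,400 + $2,700 = $60,800 (over)
July 2029–September 2029: $32,400 + $2,700 + $46,200 = $81,300 (over)
August 2029–October 2029: $2,700 + $46,200 + $62,700 = $111,600 (over)
September 2029–November 2029: $46,200 + $62,700 + $111,400 = $220,300 (over)
6 windows exceed the threshold.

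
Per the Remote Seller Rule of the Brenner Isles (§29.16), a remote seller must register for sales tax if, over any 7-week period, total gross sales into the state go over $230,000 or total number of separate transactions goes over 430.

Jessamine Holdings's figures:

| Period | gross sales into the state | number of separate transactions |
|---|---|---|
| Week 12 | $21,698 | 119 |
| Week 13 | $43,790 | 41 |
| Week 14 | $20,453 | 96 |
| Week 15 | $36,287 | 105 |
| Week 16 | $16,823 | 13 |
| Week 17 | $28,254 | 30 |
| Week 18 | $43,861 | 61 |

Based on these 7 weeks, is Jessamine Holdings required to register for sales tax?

Yes

Total gross sales into the state: $21,698 + $43,790 + $20,453 + $36,287 + $16,823 + $28,254 + $43,861 = $211,166 (≤ $230,000).
Total number of separate transactions: 119 + 41 + 96 + 105 + 13 + 30 + 61 = 465 (> 430).
The test is 'or': at least one threshold is exceeded.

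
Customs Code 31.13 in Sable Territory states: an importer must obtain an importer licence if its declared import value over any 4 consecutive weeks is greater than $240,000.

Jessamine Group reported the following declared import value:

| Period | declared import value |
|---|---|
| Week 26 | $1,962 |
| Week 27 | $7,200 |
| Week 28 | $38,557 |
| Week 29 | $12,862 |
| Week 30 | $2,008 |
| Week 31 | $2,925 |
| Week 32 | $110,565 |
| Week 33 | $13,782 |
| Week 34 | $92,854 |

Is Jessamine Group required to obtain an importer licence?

No

Week 26–Week 29: $1,962 + $7,200 + $38,557 + $12,862 = $60,581 (under)
Week 27–Week 30: $7,200 + $38,557 + $12,862 + $2,008 = $60,627 (under)
Week 28–Week 31: $38,557 + $12,862 + $2,008 + $2,925 = $56,352 (under)
Week 29–Week 32: $12,862 + $2,008 + $2,925 + $110,565 = $128,360 (under)
Week 30–Week 33: $2,008 + $2,925 + $110,565 + $13,782 = $129,280 (under)
Week 31–Week 34: $2,925 + $110,565 + $13,782 + $92,854 = $220,126 (under)
No window exceeds $240,000.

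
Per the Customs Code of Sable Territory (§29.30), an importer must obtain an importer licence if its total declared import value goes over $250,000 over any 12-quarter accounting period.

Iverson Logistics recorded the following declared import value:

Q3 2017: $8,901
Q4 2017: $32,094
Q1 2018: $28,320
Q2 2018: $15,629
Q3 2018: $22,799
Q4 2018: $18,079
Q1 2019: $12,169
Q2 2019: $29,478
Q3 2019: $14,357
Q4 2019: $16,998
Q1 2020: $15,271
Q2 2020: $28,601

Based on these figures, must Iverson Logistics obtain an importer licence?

Total declared import value: $8,901 + $32,094 + $28,320 + $15,629 + $22,799 + $18,079 + $12,169 + $29,478 + $14,357 + $16,998 + $15,271 + $28,601 = $242,696.
$242,696 ≤ $250,000, so the threshold is not exceeded.

No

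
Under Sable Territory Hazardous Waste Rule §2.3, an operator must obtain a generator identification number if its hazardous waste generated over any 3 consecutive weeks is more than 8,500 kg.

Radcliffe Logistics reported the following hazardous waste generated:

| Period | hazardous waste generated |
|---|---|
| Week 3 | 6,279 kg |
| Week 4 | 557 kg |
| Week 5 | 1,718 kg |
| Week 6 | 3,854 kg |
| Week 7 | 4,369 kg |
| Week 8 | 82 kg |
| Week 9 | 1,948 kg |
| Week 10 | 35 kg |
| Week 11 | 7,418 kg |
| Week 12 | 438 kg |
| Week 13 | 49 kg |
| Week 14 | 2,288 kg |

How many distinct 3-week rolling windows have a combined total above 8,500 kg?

3

Week 3–Week 5: 6,279 kg + 557 kg + 1,718 kg = 8,554 kg (over)
Week 4–Week 6: 557 kg + 1,718 kg + 3,854 kg = 6,129 kg (under)
Week 5–Week 7: 1,718 kg + 3,854 kg + 4,369 kg = 9,941 kg (over)
Week 6–Week 8: 3,854 kg + 4,369 kg + 82 kg = 8,305 kg (under)
Week 7–Week 9: 4,369 kg + 82 kg + 1,948 kg = 6,399 kg (under)
Week 8–Week 10: 82 kg + 1,948 kg + 35 kg = 2,065 kg (under)
Week 9–Week 11: 1,948 kg + 35 kg + 7,418 kg = 9,401 kg (over)
Week 10–Week 12: 35 kg + 7,418 kg + 438 kg = 7,891 kg (under)
Week 11–Week 13: 7,418 kg + 438 kg + 49 kg = 7,905 kg (under)
Week 12–Week 14: 438 kg + 49 kg + 2,288 kg = 2,775 kg (under)
3 windows exceed the threshold.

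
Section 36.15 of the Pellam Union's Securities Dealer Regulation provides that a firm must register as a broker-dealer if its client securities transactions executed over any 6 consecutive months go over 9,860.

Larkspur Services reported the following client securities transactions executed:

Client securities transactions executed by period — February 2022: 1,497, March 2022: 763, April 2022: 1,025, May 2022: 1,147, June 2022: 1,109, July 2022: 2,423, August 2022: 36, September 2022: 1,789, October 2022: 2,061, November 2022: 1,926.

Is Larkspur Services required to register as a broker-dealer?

February 2022–July 2022: 1,497 + 763 + 1,025 + 1,147 + 1,109 + 2,423 = 7,964 (under)
March 2022–August 2022: 763 + 1,025 + 1,147 + 1,109 + 2,423 + 36 = 6,503 (under)
April 2022–September 2022: 1,025 + 1,147 + 1,109 + 2,423 + 36 + 1,789 = 7,529 (under)
May 2022–October 2022: 1,147 + 1,109 + 2,423 + 36 + 1,789 + 2,061 = 8,565 (under)
June 2022–November 2022: 1,109 + 2,423 + 36 + 1,789 + 2,061 + 1,926 = 9,344 (under)
No window exceeds 9,860.

No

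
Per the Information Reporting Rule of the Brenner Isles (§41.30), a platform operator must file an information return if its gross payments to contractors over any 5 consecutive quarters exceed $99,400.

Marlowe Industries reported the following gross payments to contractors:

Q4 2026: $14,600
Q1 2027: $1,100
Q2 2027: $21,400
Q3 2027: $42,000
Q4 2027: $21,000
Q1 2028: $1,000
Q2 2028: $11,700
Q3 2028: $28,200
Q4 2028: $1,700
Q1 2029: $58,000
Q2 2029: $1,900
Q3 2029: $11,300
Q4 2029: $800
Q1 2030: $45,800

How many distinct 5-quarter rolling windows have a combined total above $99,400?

6

Q4 2026–Q4 2027: $14,600 + $1,100 + $21,400 + $42,000 + $21,000 = $100,100 (over)
Q1 2027–Q1 2028: $1,100 + $21,400 + $42,000 + $21,000 + $1,000 = $86,500 (under)
Q2 2027–Q2 2028: $21,400 + $42,000 + $21,000 + $1,000 + $11,700 = $97,100 (under)
Q3 2027–Q3 2028: $42,000 + $21,000 + $1,000 + $11,700 + $28,200 = $103,900 (over)
Q4 2027–Q4 2028: $21,000 + $1,000 + $11,700 + $28,200 + $1,700 = $63,600 (under)
Q1 2028–Q1 2029: $1,000 + $11,700 + $28,200 + $1,700 + $58,000 = $100,600 (over)
Q2 2028–Q2 2029: $11,700 + $28,200 + $1,700 + $58,000 + $1,900 = $101,500 (over)
Q3 2028–Q3 2029: $28,200 + $1,700 + $58,000 + $1,900 + $11,300 = $101,100 (over)
Q4 2028–Q4 2029: $1,700 + $58,000 + $1,900 + $11,300 + $800 = $73,700 (under)
Q1 2029–Q1 2030: $58,000 + $1,900 + $11,300 + $800 + $45,800 = $117,800 (over)
6 windows exceed the threshold.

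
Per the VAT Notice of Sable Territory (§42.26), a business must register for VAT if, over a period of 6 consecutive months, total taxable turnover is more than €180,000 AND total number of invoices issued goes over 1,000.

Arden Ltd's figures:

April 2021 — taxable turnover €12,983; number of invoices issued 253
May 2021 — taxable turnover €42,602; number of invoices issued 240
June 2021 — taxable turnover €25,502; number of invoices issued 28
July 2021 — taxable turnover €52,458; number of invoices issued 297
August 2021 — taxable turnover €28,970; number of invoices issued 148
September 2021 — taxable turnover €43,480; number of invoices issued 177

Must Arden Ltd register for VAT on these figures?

Yes

Total taxable turnover: €12,983 + €42,602 + €25,502 + €52,458 + €28,970 + €43,480 = €205,995 (> €180,000).
Total number of invoices issued: 253 + 240 + 28 + 297 + 148 + 177 = 1,143 (> 1,000).
The test is 'and': both thresholds are exceeded.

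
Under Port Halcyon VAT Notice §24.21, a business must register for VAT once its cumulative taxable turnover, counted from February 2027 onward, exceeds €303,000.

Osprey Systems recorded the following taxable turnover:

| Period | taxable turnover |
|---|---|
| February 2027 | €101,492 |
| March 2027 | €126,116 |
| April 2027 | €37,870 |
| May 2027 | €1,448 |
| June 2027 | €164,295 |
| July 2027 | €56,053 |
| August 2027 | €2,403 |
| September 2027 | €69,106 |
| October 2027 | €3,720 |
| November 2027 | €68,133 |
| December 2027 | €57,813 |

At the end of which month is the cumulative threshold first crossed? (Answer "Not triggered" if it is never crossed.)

Through February 2027: €101,492
Through March 2027: €227,608
Through April 2027: €265,478
Through May 2027: €266,926
Through June 2027: €431,221 ← exceeds threshold

June 2027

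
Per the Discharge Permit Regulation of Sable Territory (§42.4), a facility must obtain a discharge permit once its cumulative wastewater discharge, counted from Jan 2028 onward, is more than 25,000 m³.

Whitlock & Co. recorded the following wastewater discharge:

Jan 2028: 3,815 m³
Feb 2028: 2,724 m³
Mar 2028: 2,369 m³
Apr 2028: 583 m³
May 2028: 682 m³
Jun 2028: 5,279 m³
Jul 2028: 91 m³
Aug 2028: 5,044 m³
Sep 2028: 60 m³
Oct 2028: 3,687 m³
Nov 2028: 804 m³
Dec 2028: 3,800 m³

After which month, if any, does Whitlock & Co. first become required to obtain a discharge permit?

Through Jan 2028: 3,815 m³
Through Feb 2028: 6,539 m³
Through Mar 2028: 8,908 m³
Through Apr 2028: 9,491 m³
Through May 2028: 10,173 m³
Through Jun 2028: 15,452 m³
Through Jul 2028: 15,543 m³
Through Aug 2028: 20,587 m³
Through Sep 2028: 20,647 m³
Through Oct 2028: 24,334 m³
Through Nov 2028: 25,138 m³ ← exceeds threshold

Nov 2028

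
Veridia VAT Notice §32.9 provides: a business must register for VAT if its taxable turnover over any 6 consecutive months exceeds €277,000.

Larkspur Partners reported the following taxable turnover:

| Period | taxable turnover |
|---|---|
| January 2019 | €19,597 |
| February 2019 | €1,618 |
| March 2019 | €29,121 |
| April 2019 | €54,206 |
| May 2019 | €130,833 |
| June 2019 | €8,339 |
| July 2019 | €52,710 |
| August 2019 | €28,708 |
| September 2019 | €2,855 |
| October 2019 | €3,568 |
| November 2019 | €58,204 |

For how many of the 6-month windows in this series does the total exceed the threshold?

2

January 2019–June 2019: €19,597 + €1,618 + €29,121 + €54,206 + €130,833 + €8,339 = €243,714 (under)
February 2019–July 2019: €1,618 + €29,121 + €54,206 + €130,833 + €8,339 + €52,710 = €276,827 (under)
March 2019–August 2019: €29,121 + €54,206 + €130,833 + €8,339 + €52,710 + €28,708 = €303,917 (over)
April 2019–September 2019: €54,206 + €130,833 + €8,339 + €52,710 + €28,708 + €2,855 = €277,651 (over)
May 2019–October 2019: €130,833 + €8,339 + €52,710 + €28,708 + €2,855 + €3,568 = €227,013 (under)
June 2019–November 2019: €8,339 + €52,710 + €28,708 + €2,855 + €3,568 + €58,204 = €154,384 (under)
2 windows exceed the threshold.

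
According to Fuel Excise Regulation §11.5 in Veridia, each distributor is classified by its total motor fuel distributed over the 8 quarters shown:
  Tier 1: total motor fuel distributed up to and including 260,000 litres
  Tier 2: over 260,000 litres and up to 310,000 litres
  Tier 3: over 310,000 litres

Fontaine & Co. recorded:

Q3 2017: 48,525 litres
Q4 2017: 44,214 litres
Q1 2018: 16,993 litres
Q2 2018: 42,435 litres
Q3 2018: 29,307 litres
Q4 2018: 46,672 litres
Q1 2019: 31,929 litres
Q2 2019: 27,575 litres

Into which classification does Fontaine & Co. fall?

Tier 2

Total motor fuel distributed: 48,525 litres + 44,214 litres + 16,993 litres + 42,435 litres + 29,307 litres + 46,672 litres + 31,929 litres + 27,575 litres = 287,650 litres.
260,000 litres < 287,650 litres ≤ 310,000 litres, so Tier 2 applies.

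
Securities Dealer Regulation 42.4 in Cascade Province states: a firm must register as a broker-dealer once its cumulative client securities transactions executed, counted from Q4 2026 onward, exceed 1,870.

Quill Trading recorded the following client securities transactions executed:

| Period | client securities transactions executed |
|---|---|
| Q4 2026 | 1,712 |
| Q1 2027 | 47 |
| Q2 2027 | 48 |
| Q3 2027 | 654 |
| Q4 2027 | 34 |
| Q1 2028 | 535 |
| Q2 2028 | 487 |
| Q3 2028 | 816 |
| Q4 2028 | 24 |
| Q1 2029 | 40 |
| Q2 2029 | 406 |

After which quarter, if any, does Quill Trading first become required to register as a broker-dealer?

Q3 2027

Through Q4 2026: 1,712
Through Q1 2027: 1,759
Through Q2 2027: 1,807
Through Q3 2027: 2,461 ← exceeds threshold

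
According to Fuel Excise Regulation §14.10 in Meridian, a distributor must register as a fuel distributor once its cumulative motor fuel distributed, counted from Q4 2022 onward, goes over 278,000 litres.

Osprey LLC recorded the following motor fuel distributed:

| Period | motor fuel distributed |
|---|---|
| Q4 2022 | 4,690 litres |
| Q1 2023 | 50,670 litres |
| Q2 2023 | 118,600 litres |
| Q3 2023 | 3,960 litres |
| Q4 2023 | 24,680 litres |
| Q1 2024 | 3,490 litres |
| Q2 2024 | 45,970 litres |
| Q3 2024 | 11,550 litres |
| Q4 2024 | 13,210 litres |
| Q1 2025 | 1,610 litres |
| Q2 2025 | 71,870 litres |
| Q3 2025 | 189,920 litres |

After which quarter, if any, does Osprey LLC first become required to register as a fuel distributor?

Through Q4 2022: 4,690 litres
Through Q1 2023: 55,360 litres
Through Q2 2023: 173,960 litres
Through Q3 2023: 177,920 litres
Through Q4 2023: 202,600 litres
Through Q1 2024: 206,090 litres
Through Q2 2024: 252,060 litres
Through Q3 2024: 263,610 litres
Through Q4 2024: 276,820 litres
Through Q1 2025: 278,430 litres ← exceeds threshold

Q1 2025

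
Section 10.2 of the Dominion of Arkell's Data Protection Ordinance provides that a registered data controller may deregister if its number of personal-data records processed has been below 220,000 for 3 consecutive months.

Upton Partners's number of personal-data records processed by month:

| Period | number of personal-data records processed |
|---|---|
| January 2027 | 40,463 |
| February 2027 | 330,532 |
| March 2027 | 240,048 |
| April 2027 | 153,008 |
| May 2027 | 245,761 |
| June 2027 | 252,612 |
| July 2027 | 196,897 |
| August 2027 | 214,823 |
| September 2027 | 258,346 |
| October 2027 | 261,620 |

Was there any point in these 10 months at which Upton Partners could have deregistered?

Months below 220,000: January 2027, April 2027, July 2027, August 2027.
Longest run of consecutive months below the threshold: 2.
2 < 3, so Upton Partners never became eligible.

No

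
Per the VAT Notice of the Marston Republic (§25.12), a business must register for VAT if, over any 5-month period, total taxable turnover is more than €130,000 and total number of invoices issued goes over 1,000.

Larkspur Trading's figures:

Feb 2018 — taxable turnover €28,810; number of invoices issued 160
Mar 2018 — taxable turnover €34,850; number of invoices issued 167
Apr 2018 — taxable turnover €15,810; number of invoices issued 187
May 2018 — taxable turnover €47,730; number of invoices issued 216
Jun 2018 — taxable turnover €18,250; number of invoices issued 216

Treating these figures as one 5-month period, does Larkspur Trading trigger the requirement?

No

Total taxable turnover: €28,810 + €34,850 + €15,810 + €47,730 + €18,250 = €145,450 (> €130,000).
Total number of invoices issued: 160 + 167 + 187 + 216 + 216 = 946 (≤ 1,000).
The test is 'and': the rule requires both, and at least one is not exceeded.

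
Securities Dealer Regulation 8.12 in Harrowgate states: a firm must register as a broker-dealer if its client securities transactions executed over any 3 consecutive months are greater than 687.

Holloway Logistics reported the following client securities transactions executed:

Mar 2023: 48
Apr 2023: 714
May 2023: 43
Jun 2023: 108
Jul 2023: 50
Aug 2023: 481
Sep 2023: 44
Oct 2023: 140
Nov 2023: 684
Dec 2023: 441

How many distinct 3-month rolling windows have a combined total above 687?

Mar 2023–May 2023: 48 + 714 + 43 = 805 (over)
Apr 2023–Jun 2023: 714 + 43 + 108 = 865 (over)
May 2023–Jul 2023: 43 + 108 + 50 = 201 (under)
Jun 2023–Aug 2023: 108 + 50 + 481 = 639 (under)
Jul 2023–Sep 2023: 50 + 481 + 44 = 575 (under)
Aug 2023–Oct 2023: 481 + 44 + 140 = 665 (under)
Sep 2023–Nov 2023: 44 + 140 + 684 = 868 (over)
Oct 2023–Dec 2023: 140 + 684 + 441 = 1,265 (over)
4 windows exceed the threshold.

4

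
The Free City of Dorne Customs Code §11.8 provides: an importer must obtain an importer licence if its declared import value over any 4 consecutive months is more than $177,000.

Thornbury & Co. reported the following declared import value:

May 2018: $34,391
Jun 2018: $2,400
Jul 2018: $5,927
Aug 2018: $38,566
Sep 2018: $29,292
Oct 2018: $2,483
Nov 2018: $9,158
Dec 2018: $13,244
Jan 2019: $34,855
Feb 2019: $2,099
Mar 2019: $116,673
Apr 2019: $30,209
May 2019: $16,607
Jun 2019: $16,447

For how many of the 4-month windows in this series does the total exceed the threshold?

May 2018–Aug 2018: $34,391 + $2,400 + $5,927 + $38,566 = $81,284 (under)
Jun 2018–Sep 2018: $2,400 + $5,927 + $38,566 + $29,292 = $76,185 (under)
Jul 2018–Oct 2018: $5,927 + $38,566 + $29,292 + $2,483 = $76,268 (under)
Aug 2018–Nov 2018: $38,566 + $29,292 + $2,483 + $9,158 = $79,499 (under)
Sep 2018–Dec 2018: $29,292 + $2,483 + $9,158 + $13,244 = $54,177 (under)
Oct 2018–Jan 2019: $2,483 + $9,158 + $13,244 + $34,855 = $59,740 (under)
Nov 2018–Feb 2019: $9,158 + $13,244 + $34,855 + $2,099 = $59,356 (under)
Dec 2018–Mar 2019: $13,244 + $34,855 + $2,099 + $116,673 = $166,871 (under)
Jan 2019–Apr 2019: $34,855 + $2,099 + $116,673 + $30,209 = $183,836 (over)
Feb 2019–May 2019: $2,099 + $116,673 + $30,209 + $16,607 = $165,588 (under)
Mar 2019–Jun 2019: $116,673 + $30,209 + $16,607 + $16,447 = $179,936 (over)
2 windows exceed the threshold.

2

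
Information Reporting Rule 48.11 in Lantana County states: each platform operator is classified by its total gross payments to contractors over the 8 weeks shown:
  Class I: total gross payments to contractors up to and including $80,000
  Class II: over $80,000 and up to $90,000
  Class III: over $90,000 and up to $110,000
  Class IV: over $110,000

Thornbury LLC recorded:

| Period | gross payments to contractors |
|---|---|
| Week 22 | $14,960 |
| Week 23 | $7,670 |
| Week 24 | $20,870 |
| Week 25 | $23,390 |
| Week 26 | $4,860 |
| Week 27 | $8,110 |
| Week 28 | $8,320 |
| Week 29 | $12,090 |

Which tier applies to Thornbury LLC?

Class III

Total gross payments to contractors: $14,960 + $7,670 + $20,870 + $23,390 + $4,860 + $8,110 + $8,320 + $12,090 = $100,270.
$90,000 < $100,270 ≤ $110,000, so Class III applies.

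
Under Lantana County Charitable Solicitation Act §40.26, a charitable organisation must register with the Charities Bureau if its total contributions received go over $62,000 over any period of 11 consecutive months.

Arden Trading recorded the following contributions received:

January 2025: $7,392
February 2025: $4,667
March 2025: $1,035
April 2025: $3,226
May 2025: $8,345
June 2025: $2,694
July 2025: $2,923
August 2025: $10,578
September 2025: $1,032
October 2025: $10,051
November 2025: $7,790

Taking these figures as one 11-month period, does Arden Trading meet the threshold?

Total contributions received: $7,392 + $4,667 + $1,035 + $3,226 + $8,345 + $2,694 + $2,923 + $10,578 + $1,032 + $10,051 + $7,790 = $59,733.
$59,733 ≤ $62,000, so the threshold is not exceeded.

No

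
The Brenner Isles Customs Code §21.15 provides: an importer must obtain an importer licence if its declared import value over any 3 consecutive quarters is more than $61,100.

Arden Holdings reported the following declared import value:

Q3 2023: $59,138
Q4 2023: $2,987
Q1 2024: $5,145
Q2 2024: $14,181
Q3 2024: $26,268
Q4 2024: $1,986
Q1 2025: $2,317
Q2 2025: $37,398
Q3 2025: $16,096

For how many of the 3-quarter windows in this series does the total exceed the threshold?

Q3 2023–Q1 2024: $59,138 + $2,987 + $5,145 = $67,270 (over)
Q4 2023–Q2 2024: $2,987 + $5,145 + $14,181 = $22,313 (under)
Q1 2024–Q3 2024: $5,145 + $14,181 + $26,268 = $45,594 (under)
Q2 2024–Q4 2024: $14,181 + $26,268 + $1,986 = $42,435 (under)
Q3 2024–Q1 2025: $26,268 + $1,986 + $2,317 = $30,571 (under)
Q4 2024–Q2 2025: $1,986 + $2,317 + $37,398 = $41,701 (under)
Q1 2025–Q3 2025: $2,317 + $37,398 + $16,096 = $55,811 (under)
1 window exceeds the threshold.

1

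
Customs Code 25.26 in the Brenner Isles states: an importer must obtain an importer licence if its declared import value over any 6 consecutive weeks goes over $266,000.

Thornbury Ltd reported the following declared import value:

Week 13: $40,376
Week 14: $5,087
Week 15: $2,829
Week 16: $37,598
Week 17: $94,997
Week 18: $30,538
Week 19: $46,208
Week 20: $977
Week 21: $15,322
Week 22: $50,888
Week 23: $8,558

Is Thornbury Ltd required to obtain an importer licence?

No

Week 13–Week 18: $40,376 + $5,087 + $2,829 + $37,598 + $94,997 + $30,538 = $211,425 (under)
Week 14–Week 19: $5,087 + $2,829 + $37,598 + $94,997 + $30,538 + $46,208 = $217,257 (under)
Week 15–Week 20: $2,829 + $37,598 + $94,997 + $30,538 + $46,208 + $977 = $213,147 (under)
Week 16–Week 21: $37,598 + $94,997 + $30,538 + $46,208 + $977 + $15,322 = $225,640 (under)
Week 17–Week 22: $94,997 + $30,538 + $46,208 + $977 + $15,322 + $50,888 = $238,930 (under)
Week 18–Week 23: $30,538 + $46,208 + $977 + $15,322 + $50,888 + $8,558 = $152,491 (under)
No window exceeds $266,000.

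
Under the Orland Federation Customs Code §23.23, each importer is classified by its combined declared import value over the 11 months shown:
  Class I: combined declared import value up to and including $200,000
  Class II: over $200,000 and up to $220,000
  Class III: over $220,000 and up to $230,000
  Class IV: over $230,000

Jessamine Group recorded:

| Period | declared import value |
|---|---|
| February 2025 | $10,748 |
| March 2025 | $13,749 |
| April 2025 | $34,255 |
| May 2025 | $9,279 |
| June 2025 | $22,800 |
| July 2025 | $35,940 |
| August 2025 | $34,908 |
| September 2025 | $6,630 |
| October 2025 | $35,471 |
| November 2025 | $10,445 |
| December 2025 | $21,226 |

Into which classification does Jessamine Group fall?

Class IV

Combined declared import value: $10,748 + $13,749 + $34,255 + $9,279 + $22,800 + $35,940 + $34,908 + $6,630 + $35,471 + $10,445 + $21,226 = $235,451.
$235,451 > $230,000, so Class IV applies.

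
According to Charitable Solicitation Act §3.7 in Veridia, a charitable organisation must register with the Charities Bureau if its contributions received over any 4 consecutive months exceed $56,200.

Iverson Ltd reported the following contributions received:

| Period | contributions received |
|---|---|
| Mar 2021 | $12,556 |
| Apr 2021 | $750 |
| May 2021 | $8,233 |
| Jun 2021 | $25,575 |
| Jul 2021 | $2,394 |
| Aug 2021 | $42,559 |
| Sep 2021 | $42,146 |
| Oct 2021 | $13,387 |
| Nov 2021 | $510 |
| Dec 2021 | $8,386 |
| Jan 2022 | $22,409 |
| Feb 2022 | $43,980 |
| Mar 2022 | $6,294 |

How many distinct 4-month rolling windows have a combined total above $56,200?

7

Mar 2021–Jun 2021: $12,556 + $750 + $8,233 + $25,575 = $47,114 (under)
Apr 2021–Jul 2021: $750 + $8,233 + $25,575 + $2,394 = $36,952 (under)
May 2021–Aug 2021: $8,233 + $25,575 + $2,394 + $42,559 = $78,761 (over)
Jun 2021–Sep 2021: $25,575 + $2,394 + $42,559 + $42,146 = $112,674 (over)
Jul 2021–Oct 2021: $2,394 + $42,559 + $42,146 + $13,387 = $100,486 (over)
Aug 2021–Nov 2021: $42,559 + $42,146 + $13,387 + $510 = $98,602 (over)
Sep 2021–Dec 2021: $42,146 + $13,387 + $510 + $8,386 = $64,429 (over)
Oct 2021–Jan 2022: $13,387 + $510 + $8,386 + $22,409 = $44,692 (under)
Nov 2021–Feb 2022: $510 + $8,386 + $22,409 + $43,980 = $75,285 (over)
Dec 2021–Mar 2022: $8,386 + $22,409 + $43,980 + $6,294 = $81,069 (over)
7 windows exceed the threshold.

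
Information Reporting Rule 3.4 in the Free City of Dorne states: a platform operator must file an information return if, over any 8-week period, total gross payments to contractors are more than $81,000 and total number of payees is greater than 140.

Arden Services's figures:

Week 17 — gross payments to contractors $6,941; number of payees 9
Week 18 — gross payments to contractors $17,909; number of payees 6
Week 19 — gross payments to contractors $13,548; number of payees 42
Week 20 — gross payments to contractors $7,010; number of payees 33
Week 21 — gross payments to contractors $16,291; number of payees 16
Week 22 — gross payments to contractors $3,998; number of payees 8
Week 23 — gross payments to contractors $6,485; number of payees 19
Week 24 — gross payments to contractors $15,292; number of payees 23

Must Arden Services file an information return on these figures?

Yes

Total gross payments to contractors: $6,941 + $17,909 + $13,548 + $7,010 + $16,291 + $3,998 + $6,485 + $15,292 = $87,474 (> $81,000).
Total number of payees: 9 + 6 + 42 + 33 + 16 + 8 + 19 + 23 = 156 (> 140).
The test is 'and': both thresholds are exceeded.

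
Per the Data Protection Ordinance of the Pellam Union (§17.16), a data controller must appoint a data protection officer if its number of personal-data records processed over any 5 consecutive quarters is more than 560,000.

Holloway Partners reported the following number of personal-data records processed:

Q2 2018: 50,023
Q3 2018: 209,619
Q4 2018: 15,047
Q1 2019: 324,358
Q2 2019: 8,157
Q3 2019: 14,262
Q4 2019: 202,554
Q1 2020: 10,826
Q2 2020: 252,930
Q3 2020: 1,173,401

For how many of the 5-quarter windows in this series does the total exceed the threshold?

Q2 2018–Q2 2019: 50,023 + 209,619 + 15,047 + 324,358 + 8,157 = 607,204 (over)
Q3 2018–Q3 2019: 209,619 + 15,047 + 324,358 + 8,157 + 14,262 = 571,443 (over)
Q4 2018–Q4 2019: 15,047 + 324,358 + 8,157 + 14,262 + 202,554 = 564,378 (over)
Q1 2019–Q1 2020: 324,358 + 8,157 + 14,262 + 202,554 + 10,826 = 560,157 (over)
Q2 2019–Q2 2020: 8,157 + 14,262 + 202,554 + 10,826 + 252,930 = 488,729 (under)
Q3 2019–Q3 2020: 14,262 + 202,554 + 10,826 + 252,930 + 1,173,401 = 1,653,973 (over)
5 windows exceed the threshold.

5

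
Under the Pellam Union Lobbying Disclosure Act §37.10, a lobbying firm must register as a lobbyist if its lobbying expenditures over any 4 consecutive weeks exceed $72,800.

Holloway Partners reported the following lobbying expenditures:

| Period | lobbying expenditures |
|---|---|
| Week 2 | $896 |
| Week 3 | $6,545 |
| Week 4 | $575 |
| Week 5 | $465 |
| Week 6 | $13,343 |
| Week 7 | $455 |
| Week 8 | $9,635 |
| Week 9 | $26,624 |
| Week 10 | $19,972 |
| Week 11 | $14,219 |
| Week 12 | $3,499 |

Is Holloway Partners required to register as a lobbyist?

No

Week 2–Week 5: $896 + $6,545 + $575 + $465 = $8,481 (under)
Week 3–Week 6: $6,545 + $575 + $465 + $13,343 = $20,928 (under)
Week 4–Week 7: $575 + $465 + $13,343 + $455 = $14,838 (under)
Week 5–Week 8: $465 + $13,343 + $455 + $9,635 = $23,898 (under)
Week 6–Week 9: $13,343 + $455 + $9,635 + $26,624 = $50,057 (under)
Week 7–Week 10: $455 + $9,635 + $26,624 + $19,972 = $56,686 (under)
Week 8–Week 11: $9,635 + $26,624 + $19,972 + $14,219 = $70,450 (under)
Week 9–Week 12: $26,624 + $19,972 + $14,219 + $3,499 = $64,314 (under)
No window exceeds $72,800.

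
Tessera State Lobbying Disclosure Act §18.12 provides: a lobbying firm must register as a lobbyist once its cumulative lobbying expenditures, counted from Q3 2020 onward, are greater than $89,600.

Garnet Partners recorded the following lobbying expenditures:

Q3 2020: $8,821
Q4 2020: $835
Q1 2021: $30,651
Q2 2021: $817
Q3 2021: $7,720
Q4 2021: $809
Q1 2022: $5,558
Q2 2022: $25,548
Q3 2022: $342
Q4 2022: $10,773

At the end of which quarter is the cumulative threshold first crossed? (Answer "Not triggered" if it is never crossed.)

Through Q3 2020: $8,821
Through Q4 2020: $9,656
Through Q1 2021: $40,307
Through Q2 2021: $41,124
Through Q3 2021: $48,844
Through Q4 2021: $49,653
Through Q1 2022: $55,211
Through Q2 2022: $80,759
Through Q3 2022: $81,101
Through Q4 2022: $91,874 ← exceeds threshold

Q4 2022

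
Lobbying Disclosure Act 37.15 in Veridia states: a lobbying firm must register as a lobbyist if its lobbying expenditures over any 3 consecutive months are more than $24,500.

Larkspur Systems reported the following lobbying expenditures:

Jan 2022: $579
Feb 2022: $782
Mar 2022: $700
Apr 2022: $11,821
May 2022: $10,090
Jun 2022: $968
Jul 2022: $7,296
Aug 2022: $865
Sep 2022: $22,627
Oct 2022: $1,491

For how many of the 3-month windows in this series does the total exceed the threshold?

Jan 2022–Mar 2022: $579 + $782 + $700 = $2,061 (under)
Feb 2022–Apr 2022: $782 + $700 + $11,821 = $13,303 (under)
Mar 2022–May 2022: $700 + $11,821 + $10,090 = $22,611 (under)
Apr 2022–Jun 2022: $11,821 + $10,090 + $968 = $22,879 (under)
May 2022–Jul 2022: $10,090 + $968 + $7,296 = $18,354 (under)
Jun 2022–Aug 2022: $968 + $7,296 + $865 = $9,129 (under)
Jul 2022–Sep 2022: $7,296 + $865 + $22,627 = $30,788 (over)
Aug 2022–Oct 2022: $865 + $22,627 + $1,491 = $24,983 (over)
2 windows exceed the threshold.

2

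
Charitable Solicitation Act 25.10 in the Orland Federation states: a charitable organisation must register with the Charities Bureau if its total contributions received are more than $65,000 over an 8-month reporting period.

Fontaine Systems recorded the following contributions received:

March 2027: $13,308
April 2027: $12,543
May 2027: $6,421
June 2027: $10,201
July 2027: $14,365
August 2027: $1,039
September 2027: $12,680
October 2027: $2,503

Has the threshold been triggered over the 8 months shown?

Total contributions received: $13,308 + $12,543 + $6,421 + $10,201 + $14,365 + $1,039 + $12,680 + $2,503 = $73,060.
$73,060 > $65,000, so the threshold is exceeded.

Yes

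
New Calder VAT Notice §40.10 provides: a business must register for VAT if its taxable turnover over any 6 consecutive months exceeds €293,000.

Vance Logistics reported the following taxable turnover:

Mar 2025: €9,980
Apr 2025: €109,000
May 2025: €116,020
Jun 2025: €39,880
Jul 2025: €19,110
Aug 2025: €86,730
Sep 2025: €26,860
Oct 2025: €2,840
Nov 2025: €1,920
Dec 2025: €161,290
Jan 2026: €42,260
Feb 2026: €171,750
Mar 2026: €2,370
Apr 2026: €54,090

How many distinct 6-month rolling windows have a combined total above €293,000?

Mar 2025–Aug 2025: €9,980 + €109,000 + €116,020 + €39,880 + €19,110 + €86,730 = €380,720 (over)
Apr 2025–Sep 2025: €109,000 + €116,020 + €39,880 + €19,110 + €86,730 + €26,860 = €397,600 (over)
May 2025–Oct 2025: €116,020 + €39,880 + €19,110 + €86,730 + €26,860 + €2,840 = €291,440 (under)
Jun 2025–Nov 2025: €39,880 + €19,110 + €86,730 + €26,860 + €2,840 + €1,920 = €177,340 (under)
Jul 2025–Dec 2025: €19,110 + €86,730 + €26,860 + €2,840 + €1,920 + €161,290 = €298,750 (over)
Aug 2025–Jan 2026: €86,730 + €26,860 + €2,840 + €1,920 + €161,290 + €42,260 = €321,900 (over)
Sep 2025–Feb 2026: €26,860 + €2,840 + €1,920 + €161,290 + €42,260 + €171,750 = €406,920 (over)
Oct 2025–Mar 2026: €2,840 + €1,920 + €161,290 + €42,260 + €171,750 + €2,370 = €382,430 (over)
Nov 2025–Apr 2026: €1,920 + €161,290 + €42,260 + €171,750 + €2,370 + €54,090 = €433,680 (over)
7 windows exceed the threshold.

7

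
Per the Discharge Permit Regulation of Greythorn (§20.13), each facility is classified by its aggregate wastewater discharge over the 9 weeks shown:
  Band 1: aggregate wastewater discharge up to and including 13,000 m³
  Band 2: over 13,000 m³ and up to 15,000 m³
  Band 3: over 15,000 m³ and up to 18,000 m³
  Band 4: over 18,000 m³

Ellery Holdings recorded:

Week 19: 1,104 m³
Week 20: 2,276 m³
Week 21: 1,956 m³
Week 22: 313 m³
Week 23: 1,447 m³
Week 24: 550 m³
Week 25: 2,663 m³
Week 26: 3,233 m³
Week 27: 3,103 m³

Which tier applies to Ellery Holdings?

Aggregate wastewater discharge: 1,104 m³ + 2,276 m³ + 1,956 m³ + 313 m³ + 1,447 m³ + 550 m³ + 2,663 m³ + 3,233 m³ + 3,103 m³ = 16,645 m³.
15,000 m³ < 16,645 m³ ≤ 18,000 m³, so Band 3 applies.

Band 3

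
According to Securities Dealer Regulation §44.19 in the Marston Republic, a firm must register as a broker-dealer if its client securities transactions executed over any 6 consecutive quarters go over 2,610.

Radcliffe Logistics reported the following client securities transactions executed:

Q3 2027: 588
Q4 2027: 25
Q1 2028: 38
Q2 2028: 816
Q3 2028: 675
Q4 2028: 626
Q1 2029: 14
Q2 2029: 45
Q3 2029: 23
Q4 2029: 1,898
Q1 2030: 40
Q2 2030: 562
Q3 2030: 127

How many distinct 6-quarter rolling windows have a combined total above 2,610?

Q3 2027–Q4 2028: 588 + 25 + 38 + 816 + 675 + 626 = 2,768 (over)
Q4 2027–Q1 2029: 25 + 38 + 816 + 675 + 626 + 14 = 2,194 (under)
Q1 2028–Q2 2029: 38 + 816 + 675 + 626 + 14 + 45 = 2,214 (under)
Q2 2028–Q3 2029: 816 + 675 + 626 + 14 + 45 + 23 = 2,199 (under)
Q3 2028–Q4 2029: 675 + 626 + 14 + 45 + 23 + 1,898 = 3,281 (over)
Q4 2028–Q1 2030: 626 + 14 + 45 + 23 + 1,898 + 40 = 2,646 (over)
Q1 2029–Q2 2030: 14 + 45 + 23 + 1,898 + 40 + 562 = 2,582 (under)
Q2 2029–Q3 2030: 45 + 23 + 1,898 + 40 + 562 + 127 = 2,695 (over)
4 windows exceed the threshold.

4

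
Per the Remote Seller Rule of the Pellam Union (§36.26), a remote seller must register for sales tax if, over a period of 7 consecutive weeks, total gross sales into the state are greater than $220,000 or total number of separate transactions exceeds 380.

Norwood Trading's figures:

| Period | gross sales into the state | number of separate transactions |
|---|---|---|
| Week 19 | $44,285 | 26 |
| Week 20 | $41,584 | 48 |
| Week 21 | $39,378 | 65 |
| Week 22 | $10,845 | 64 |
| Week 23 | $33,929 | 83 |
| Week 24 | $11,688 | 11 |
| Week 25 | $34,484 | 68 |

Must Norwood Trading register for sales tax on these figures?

Total gross sales into the state: $44,285 + $41,584 + $39,378 + $10,845 + $33,929 + $11,688 + $34,484 = $216,193 (≤ $220,000).
Total number of separate transactions: 26 + 48 + 65 + 64 + 83 + 11 + 68 = 365 (≤ 380).
The test is 'or': neither threshold is exceeded.

No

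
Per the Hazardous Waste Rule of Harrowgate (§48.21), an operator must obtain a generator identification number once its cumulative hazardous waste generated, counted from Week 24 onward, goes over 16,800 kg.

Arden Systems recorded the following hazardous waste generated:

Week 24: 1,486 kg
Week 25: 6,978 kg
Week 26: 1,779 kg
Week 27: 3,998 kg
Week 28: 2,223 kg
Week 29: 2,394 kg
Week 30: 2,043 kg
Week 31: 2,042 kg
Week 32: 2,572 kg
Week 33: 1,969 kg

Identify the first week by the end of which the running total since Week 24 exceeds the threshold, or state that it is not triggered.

Through Week 24: 1,486 kg
Through Week 25: 8,464 kg
Through Week 26: 10,243 kg
Through Week 27: 14,241 kg
Through Week 28: 16,464 kg
Through Week 29: 18,858 kg ← exceeds threshold

Week 29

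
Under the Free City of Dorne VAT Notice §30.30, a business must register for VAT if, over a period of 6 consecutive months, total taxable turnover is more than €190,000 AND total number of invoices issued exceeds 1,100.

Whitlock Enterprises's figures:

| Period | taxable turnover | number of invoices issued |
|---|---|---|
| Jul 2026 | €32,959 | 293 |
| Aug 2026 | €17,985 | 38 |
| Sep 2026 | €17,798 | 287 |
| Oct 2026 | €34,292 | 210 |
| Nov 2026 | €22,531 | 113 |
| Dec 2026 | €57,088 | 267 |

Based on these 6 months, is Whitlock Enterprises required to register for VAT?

No

Total taxable turnover: €32,959 + €17,985 + €17,798 + €34,292 + €22,531 + €57,088 = €182,653 (≤ €190,000).
Total number of invoices issued: 293 + 38 + 287 + 210 + 113 + 267 = 1,208 (> 1,100).
The test is 'and': the rule requires both, and at least one is not exceeded.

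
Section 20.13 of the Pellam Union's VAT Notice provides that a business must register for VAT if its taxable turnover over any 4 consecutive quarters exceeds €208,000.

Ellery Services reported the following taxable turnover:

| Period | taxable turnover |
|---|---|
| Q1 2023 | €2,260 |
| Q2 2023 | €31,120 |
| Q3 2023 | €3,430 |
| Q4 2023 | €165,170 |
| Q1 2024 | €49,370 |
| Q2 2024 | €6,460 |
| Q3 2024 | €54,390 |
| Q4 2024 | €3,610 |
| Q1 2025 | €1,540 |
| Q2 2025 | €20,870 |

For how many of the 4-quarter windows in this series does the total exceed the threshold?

3

Q1 2023–Q4 2023: €2,260 + €31,120 + €3,430 + €165,170 = €201,980 (under)
Q2 2023–Q1 2024: €31,120 + €3,430 + €165,170 + €49,370 = €249,090 (over)
Q3 2023–Q2 2024: €3,430 + €165,170 + €49,370 + €6,460 = €224,430 (over)
Q4 2023–Q3 2024: €165,170 + €49,370 + €6,460 + €54,390 = €275,390 (over)
Q1 2024–Q4 2024: €49,370 + €6,460 + €54,390 + €3,610 = €113,830 (under)
Q2 2024–Q1 2025: €6,460 + €54,390 + €3,610 + €1,540 = €66,000 (under)
Q3 2024–Q2 2025: €54,390 + €3,610 + €1,540 + €20,870 = €80,410 (under)
3 windows exceed the threshold.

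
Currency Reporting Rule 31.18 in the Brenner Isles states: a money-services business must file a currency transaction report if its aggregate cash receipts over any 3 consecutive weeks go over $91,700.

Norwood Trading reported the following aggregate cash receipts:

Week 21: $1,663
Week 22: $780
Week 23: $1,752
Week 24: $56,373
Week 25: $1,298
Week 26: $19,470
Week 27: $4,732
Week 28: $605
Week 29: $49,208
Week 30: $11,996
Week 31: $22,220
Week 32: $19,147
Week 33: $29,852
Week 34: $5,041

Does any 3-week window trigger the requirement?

Week 21–Week 23: $1,663 + $780 + $1,752 = $4,195 (under)
Week 22–Week 24: $780 + $1,752 + $56,373 = $58,905 (under)
Week 23–Week 25: $1,752 + $56,373 + $1,298 = $59,423 (under)
Week 24–Week 26: $56,373 + $1,298 + $19,470 = $77,141 (under)
Week 25–Week 27: $1,298 + $19,470 + $4,732 = $25,500 (under)
Week 26–Week 28: $19,470 + $4,732 + $605 = $24,807 (under)
Week 27–Week 29: $4,732 + $605 + $49,208 = $54,545 (under)
Week 28–Week 30: $605 + $49,208 + $11,996 = $61,809 (under)
Week 29–Week 31: $49,208 + $11,996 + $22,220 = $83,424 (under)
Week 30–Week 32: $11,996 + $22,220 + $19,147 = $53,363 (under)
Week 31–Week 33: $22,220 + $19,147 + $29,852 = $71,219 (under)
Week 32–Week 34: $19,147 + $29,852 + $5,041 = $54,040 (under)
No window exceeds $91,700.

No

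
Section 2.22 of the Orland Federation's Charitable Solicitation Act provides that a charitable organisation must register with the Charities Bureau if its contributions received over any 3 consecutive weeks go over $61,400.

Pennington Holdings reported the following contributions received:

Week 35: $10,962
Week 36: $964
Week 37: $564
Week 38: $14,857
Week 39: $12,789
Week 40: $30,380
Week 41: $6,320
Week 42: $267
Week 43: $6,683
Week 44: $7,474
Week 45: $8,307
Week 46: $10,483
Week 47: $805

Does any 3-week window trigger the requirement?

No

Week 35–Week 37: $10,962 + $964 + $564 = $12,490 (under)
Week 36–Week 38: $964 + $564 + $14,857 = $16,385 (under)
Week 37–Week 39: $564 + $14,857 + $12,789 = $28,210 (under)
Week 38–Week 40: $14,857 + $12,789 + $30,380 = $58,026 (under)
Week 39–Week 41: $12,789 + $30,380 + $6,320 = $49,489 (under)
Week 40–Week 42: $30,380 + $6,320 + $267 = $36,967 (under)
Week 41–Week 43: $6,320 + $267 + $6,683 = $13,270 (under)
Week 42–Week 44: $267 + $6,683 + $7,474 = $14,424 (under)
Week 43–Week 45: $6,683 + $7,474 + $8,307 = $22,464 (under)
Week 44–Week 46: $7,474 + $8,307 + $10,483 = $26,264 (under)
Week 45–Week 47: $8,307 + $10,483 + $805 = $19,595 (under)
No window exceeds $61,400.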